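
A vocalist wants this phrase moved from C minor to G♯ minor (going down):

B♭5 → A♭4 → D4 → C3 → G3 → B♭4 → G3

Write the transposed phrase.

C minor to G♯ minor down is a diminished fourth, so every note moves down by that interval.
Bb5 to F#5
Ab4 to E4
D4 to A#3
C3 to G#2
G3 to D#3
Bb4 to F#4
G3 to D#3

F#5 E4 A#3 G#2 D#3 F#4 D#3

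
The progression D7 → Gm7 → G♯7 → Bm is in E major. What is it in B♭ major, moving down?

E major down to B♭ major is an augmented fourth; each chord root moves by that interval while the quality stays the same.
D7: root D down an augmented fourth → Ab, giving Ab7.
Gm7: root G down an augmented fourth → Db, giving Dbm7.
G♯7: root G♯ down an augmented fourth → D, giving D7.
Bm: root B down an augmented fourth → F, giving Fm.

Ab7 Dbm7 D7 Fm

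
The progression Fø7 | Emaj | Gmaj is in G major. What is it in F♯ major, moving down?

Eø7 D#maj F#maj

G major down to F♯ major is a minor second; each chord root moves by that interval while the quality stays the same.
Fø7: root F down a minor second → E, giving Eø7.
Emaj: root E down a minor second → D#, giving D#maj.
Gmaj: root G down a minor second → F#, giving F#maj.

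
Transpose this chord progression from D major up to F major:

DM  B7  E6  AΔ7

D major up to F major is a minor third; each chord root moves by that interval while the quality stays the same.
DM: root D up a minor third → F, giving FM.
B7: root B up a minor third → D, giving D7.
E6: root E up a minor third → G, giving G6.
AΔ7: root A up a minor third → C, giving CΔ7.

FM D7 G6 CΔ7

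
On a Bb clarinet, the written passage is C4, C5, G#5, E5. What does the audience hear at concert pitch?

Written C4 on the Bb clarinet sounds as Bb3, a major second lower; apply that shift to every note.
C4 becomes Bb3
C5 becomes Bb4
G#5 becomes F#5
E5 becomes D5

Bb3 Bb4 F#5 D5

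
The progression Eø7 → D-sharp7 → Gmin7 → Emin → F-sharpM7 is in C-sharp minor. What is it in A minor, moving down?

C-sharp minor down to A minor is a major third; each chord root moves by that interval while the quality stays the same.
Eø7: root E down a major third → C, giving Cø7.
D-sharp7: root D-sharp down a major third → B, giving B7.
Gmin7: root G down a major third → Eb, giving Ebmin7.
Emin: root E down a major third → C, giving Cmin.
F-sharpM7: root F-sharp down a major third → D, giving DM7.

Cø7 B7 Ebmin7 Cmin DM7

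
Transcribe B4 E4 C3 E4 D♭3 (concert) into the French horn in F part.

Written C4 sounds as F3 on the French horn in F, so concert pitches are written a perfect fifth up.
B4 to F#5
E4 to B4
C3 to G3
E4 to B4
Db3 to Ab3

F#5 B4 G3 B4 Ab3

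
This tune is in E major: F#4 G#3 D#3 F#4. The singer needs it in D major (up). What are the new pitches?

E5 F#4 C#4 E5

From E up to D is a minor seventh; apply that to each pitch.
F#4 → E5
G#3 → F#4
D#3 → C#4
F#4 → E5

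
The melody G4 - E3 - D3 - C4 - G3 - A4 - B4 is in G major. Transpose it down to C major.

C4 A2 G2 F3 C3 D4 E4

G major to C major down is a perfect fifth, so every note moves down by that interval.
G4 -> C4
E3 -> A2
D3 -> G2
C4 -> F3
G3 -> C3
A4 -> D4
B4 -> E4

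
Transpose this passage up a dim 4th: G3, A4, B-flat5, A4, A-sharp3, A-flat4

Cb4 Db5 Ebb6 Db5 D4 Dbb5

G3 → Cb4
A4 → Db5
Bb5 → Ebb6
A4 → Db5
A#3 → D4
Ab4 → Dbb5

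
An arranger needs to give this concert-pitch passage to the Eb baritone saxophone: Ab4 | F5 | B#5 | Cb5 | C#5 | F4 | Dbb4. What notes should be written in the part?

Written C4 sounds as Eb2 on the Eb baritone saxophone, so concert pitches are written a major thirteenth up.
Ab4 becomes F6
F5 becomes D7
B#5 becomes G##7
Cb5 becomes Ab6
C#5 becomes A#6
F4 becomes D6
Dbb4 becomes Bbb5

F6 D7 G##7 Ab6 A#6 D6 Bbb5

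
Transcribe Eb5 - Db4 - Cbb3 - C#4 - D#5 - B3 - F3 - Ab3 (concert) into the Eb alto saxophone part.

Written C4 sounds as Eb3 on the Eb alto saxophone, so concert pitches are written a major sixth up.
Eb5 → C6
Db4 → Bb4
Cbb3 → Abb3
C#4 → A#4
D#5 → B#5
B3 → G#4
F3 → D4
Ab3 → F4

C6 Bb4 Abb3 A#4 B#5 G#4 D4 F4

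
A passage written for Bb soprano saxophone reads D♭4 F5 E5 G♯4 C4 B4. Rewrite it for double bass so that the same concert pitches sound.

Cb5 Eb6 D6 F#5 Bb4 A5

First find concert pitch: the Bb soprano saxophone sounds a major second below written, so D♭4 F5 E5 G♯4 C4 B4 sounds Cb4 Eb5 D5 F#4 Bb3 A4.
Then write for double bass: it sounds a perfect octave below written, so the part must be a perfect octave above concert.
Cb4 → Cb5
Eb5 → Eb6
D5 → D6
F#4 → F#5
Bb3 → Bb4
A4 → A5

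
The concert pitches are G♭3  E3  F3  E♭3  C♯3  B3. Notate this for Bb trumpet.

Ab3 F#3 G3 F3 D#3 C#4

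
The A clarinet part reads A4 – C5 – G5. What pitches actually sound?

F#4 A4 E5

The A clarinet sounds a minor third below written, so transpose each written note down a minor third.
A4 gives F#4
C5 gives A4
G5 gives E5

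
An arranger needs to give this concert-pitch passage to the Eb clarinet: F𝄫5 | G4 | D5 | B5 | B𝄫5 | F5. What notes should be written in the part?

The Eb clarinet sounds a minor third above written, so the written part must be a minor third below concert — transpose each note down.
Fbb5 to Dbb5
G4 to E4
D5 to B4
B5 to G#5
Bbb5 to Gb5
F5 to D5

Dbb5 E4 B4 G#5 Gb5 D5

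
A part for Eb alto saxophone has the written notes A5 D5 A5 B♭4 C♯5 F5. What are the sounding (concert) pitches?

Written C4 on the Eb alto saxophone sounds as Eb3, a major sixth lower; apply that shift to every note.
A5 -> C5
D5 -> F4
A5 -> C5
Bb4 -> Db4
C#5 -> E4
F5 -> Ab4

C5 F4 C5 Db4 E4 Ab4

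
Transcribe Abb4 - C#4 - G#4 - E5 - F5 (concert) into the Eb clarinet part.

Written C4 sounds as Eb4 on the Eb clarinet, so concert pitches are written a minor third down.
Abb4 → Fb4
C#4 → A#3
G#4 → E#4
E5 → C#5
F5 → D5

Fb4 A#3 E#4 C#5 D5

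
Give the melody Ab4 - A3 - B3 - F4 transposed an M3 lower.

Fb4 F3 G3 Db4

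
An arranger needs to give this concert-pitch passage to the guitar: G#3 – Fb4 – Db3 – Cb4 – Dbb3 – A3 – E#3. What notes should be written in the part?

G#4 Fb5 Db4 Cb5 Dbb4 A4 E#4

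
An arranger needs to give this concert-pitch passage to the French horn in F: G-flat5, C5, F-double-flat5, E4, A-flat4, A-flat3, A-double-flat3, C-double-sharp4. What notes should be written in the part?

Db6 G5 Cbb6 B4 Eb5 Eb4 Ebb4 G##4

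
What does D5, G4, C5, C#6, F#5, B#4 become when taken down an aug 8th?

D5 -> Db4
G4 -> Gb3
C5 -> Cb4
C#6 -> C5
F#5 -> F4
B#4 -> B3

Db4 Gb3 Cb4 C5 F4 B3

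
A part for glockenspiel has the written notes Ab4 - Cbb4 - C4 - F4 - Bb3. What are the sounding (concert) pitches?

Ab6 Cbb6 C6 F6 Bb5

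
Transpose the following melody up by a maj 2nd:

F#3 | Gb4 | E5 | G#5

F#3: a second up reaches G, and 2 semitones makes it G#3.
A major second up from Gb4 gives Ab4.
E5: a second up reaches F, and 2 semitones makes it F#5.
G#5 up a major second is A#5.

G#3 Ab4 F#5 A#5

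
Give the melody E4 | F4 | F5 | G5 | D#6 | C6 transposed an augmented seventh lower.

Fb3 Gbb3 Gbb4 Abb4 Eb5 Dbb5

E4 gives Fb3
F4 gives Gbb3
F5 gives Gbb4
G5 gives Abb4
D#6 gives Eb5
C6 gives Dbb5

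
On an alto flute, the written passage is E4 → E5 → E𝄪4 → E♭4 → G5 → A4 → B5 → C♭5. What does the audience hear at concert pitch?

B3 B4 B##3 Bb3 D5 E4 F#5 Gb4

The alto flute sounds a perfect fourth below written, so transpose each written note down a perfect fourth.
E4 to B3
E5 to B4
E##4 to B##3
Eb4 to Bb3
G5 to D5
A4 to E4
B5 to F#5
Cb5 to Gb4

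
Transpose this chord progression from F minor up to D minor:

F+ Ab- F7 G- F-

F minor up to D minor is a major sixth; each chord root moves by that interval while the quality stays the same.
F+: root F up a major sixth → D, giving D+.
Ab-: root Ab up a major sixth → F, giving F-.
F7: root F up a major sixth → D, giving D7.
G-: root G up a major sixth → E, giving E-.
F-: root F up a major sixth → D, giving D-.

D+ F- D7 E- D-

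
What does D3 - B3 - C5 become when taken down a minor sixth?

F#2 D#3 E4

D3: a sixth down reaches F, and 8 semitones makes it F#2.
A minor sixth down from B3 gives D#3.
C5: a sixth down reaches E, and 8 semitones makes it E4.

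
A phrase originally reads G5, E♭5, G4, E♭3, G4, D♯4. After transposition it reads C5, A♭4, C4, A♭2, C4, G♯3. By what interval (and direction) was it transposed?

From G5 to C5 is 5 letter names — a fifth of some quality.
C5 to G5 is 7 semitones, which makes it a perfect fifth; the second version is lower, so the direction is down.
Checking another pair — D#4 → G#3 — gives the same interval.

down a perfect fifth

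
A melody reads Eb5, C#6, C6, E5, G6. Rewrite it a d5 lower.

Eb5 gives A4
C#6 gives F##5
C6 gives F#5
E5 gives A#4
G6 gives C#6

A4 F##5 F#5 A#4 C#6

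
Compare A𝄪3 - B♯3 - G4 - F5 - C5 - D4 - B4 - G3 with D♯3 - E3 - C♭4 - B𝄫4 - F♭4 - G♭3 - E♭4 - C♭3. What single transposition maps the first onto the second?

Take the first pair: A##3 → D#3. A to D spans 5 letter names, so the interval is some kind of fifth.
D#3 to A##3 is 8 semitones, which makes it an augmented fifth; the second version is lower, so the direction is down.
Checking another pair — G3 → Cb3 — gives the same interval.

down an augmented fifth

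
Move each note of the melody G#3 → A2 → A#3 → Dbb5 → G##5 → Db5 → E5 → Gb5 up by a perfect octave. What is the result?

G#3 up a perfect octave is G#4.
A2 up a perfect octave is A3.
A perfect octave up from A#3 gives A#4.
A perfect octave up from Dbb5 gives Dbb6.
A perfect octave up from G##5 gives G##6.
A perfect octave up from Db5 gives Db6.
E5 up a perfect octave is E6.
A perfect octave up from Gb5 gives Gb6.

G#4 A3 A#4 Dbb6 G##6 Db6 E6 Gb6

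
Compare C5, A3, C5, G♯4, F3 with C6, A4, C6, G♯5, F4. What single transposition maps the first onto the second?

up a perfect octave

Take the first pair: C5 → C6. C to C spans 8 letter names, so the interval is some kind of octave.
C5 to C6 is 12 semitones, which makes it a perfect octave; the second version is higher, so the direction is up.
Checking another pair — F3 → F4 — gives the same interval.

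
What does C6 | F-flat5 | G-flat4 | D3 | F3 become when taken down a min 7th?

D5 Gb4 Ab3 E2 G2

C6 gives D5
Fb5 gives Gb4
Gb4 gives Ab3
D3 gives E2
F3 gives G2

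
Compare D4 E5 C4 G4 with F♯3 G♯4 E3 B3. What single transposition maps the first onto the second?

down a minor sixth

From D4 to F#3 is 6 letter names — a sixth of some quality.
F#3 to D4 is 8 semitones, which makes it a minor sixth; the second version is lower, so the direction is down.
Checking another pair — G4 → B3 — gives the same interval.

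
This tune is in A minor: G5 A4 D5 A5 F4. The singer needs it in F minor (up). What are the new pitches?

From A up to F is a minor sixth; apply that to each pitch.
G5 gives Eb6
A4 gives F5
D5 gives Bb5
A5 gives F6
F4 gives Db5

Eb6 F5 Bb5 F6 Db5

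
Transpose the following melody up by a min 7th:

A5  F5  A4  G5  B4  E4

G6 Eb6 G5 F6 A5 D5

A5 up a minor seventh is G6.
F5: a seventh up reaches E, and 10 semitones makes it Eb6.
A4 up a minor seventh is G5.
G5: a seventh up reaches F, and 10 semitones makes it F6.
B4 up a minor seventh is A5.
A minor seventh up from E4 gives D5.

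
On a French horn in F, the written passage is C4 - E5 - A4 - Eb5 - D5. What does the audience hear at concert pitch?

The French horn in F sounds a perfect fifth below written, so transpose each written note down a perfect fifth.
C4 becomes F3
E5 becomes A4
A4 becomes D4
Eb5 becomes Ab4
D5 becomes G4

F3 A4 D4 Ab4 G4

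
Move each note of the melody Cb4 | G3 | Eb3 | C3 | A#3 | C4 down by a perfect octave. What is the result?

Cb3 G2 Eb2 C2 A#2 C3

Cb4 → Cb3
G3 → G2
Eb3 → Eb2
C3 → C2
A#3 → A#2
C4 → C3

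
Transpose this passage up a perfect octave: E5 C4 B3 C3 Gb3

E6 C5 B4 C4 Gb4

E5: an octave up reaches E, and 12 semitones makes it E6.
C4: an octave up reaches C, and 12 semitones makes it C5.
B3 up a perfect octave is B4.
C3 up a perfect octave is C4.
Gb3 up a perfect octave is Gb4.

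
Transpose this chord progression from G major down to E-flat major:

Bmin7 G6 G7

Gmin7 Eb6 Eb7

G major down to E-flat major is a major third; each chord root moves by that interval while the quality stays the same.
Bmin7: root B down a major third → G, giving Gmin7.
G6: root G down a major third → Eb, giving Eb6.
G7: root G down a major third → Eb, giving Eb7.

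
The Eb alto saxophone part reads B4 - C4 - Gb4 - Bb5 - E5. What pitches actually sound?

D4 Eb3 Bbb3 Db5 G4

Written C4 on the Eb alto saxophone sounds as Eb3, a major sixth lower; apply that shift to every note.
B4 to D4
C4 to Eb3
Gb4 to Bbb3
Bb5 to Db5
E5 to G4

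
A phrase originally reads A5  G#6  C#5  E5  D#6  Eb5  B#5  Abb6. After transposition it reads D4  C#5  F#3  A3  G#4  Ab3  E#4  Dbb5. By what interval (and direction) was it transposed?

From A5 to D4 is 12 letter names — a twelfth of some quality.
D4 to A5 is 19 semitones, which makes it a perfect twelfth; the second version is lower, so the direction is down.
Checking another pair — Abb6 → Dbb5 — gives the same interval.

down a perfect twelfth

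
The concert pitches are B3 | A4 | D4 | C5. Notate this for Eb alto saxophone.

G#4 F#5 B4 A5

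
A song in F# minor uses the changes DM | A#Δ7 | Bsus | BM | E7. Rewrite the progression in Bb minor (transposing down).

F# minor down to Bb minor is an augmented fifth; each chord root moves by that interval while the quality stays the same.
DM: root D down an augmented fifth → Gb, giving GbM.
A#Δ7: root A# down an augmented fifth → D, giving DΔ7.
Bsus: root B down an augmented fifth → Eb, giving Ebsus.
BM: root B down an augmented fifth → Eb, giving EbM.
E7: root E down an augmented fifth → Ab, giving Ab7.

GbM DΔ7 Ebsus EbM Ab7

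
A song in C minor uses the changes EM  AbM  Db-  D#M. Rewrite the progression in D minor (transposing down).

C minor down to D minor is a minor seventh; each chord root moves by that interval while the quality stays the same.
EM: root E down a minor seventh → F#, giving F#M.
AbM: root Ab down a minor seventh → Bb, giving BbM.
Db-: root Db down a minor seventh → Eb, giving Eb-.
D#M: root D# down a minor seventh → E#, giving E#M.

F#M BbM Eb- E#M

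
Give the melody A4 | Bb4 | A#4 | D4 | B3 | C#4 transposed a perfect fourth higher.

D5 Eb5 D#5 G4 E4 F#4

A4: a fourth up reaches D, and 5 semitones makes it D5.
Bb4: a fourth up reaches E, and 5 semitones makes it Eb5.
A perfect fourth up from A#4 gives D#5.
D4 up a perfect fourth is G4.
B3 up a perfect fourth is E4.
A perfect fourth up from C#4 gives F#4.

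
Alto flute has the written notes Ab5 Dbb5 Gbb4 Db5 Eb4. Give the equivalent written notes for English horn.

Bb5 Ebb5 Abb4 Eb5 F4

First find concert pitch: the alto flute sounds a perfect fourth below written, so Ab5 Dbb5 Gbb4 Db5 Eb4 sounds Eb5 Abb4 Dbb4 Ab4 Bb3.
Then write for English horn: it sounds a perfect fifth below written, so the part must be a perfect fifth above concert.
Eb5 → Bb5
Abb4 → Ebb5
Dbb4 → Abb4
Ab4 → Eb5
Bb3 → F4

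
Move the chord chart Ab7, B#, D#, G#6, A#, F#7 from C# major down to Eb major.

Cbb7 D F Bb6 C Ab7

C# major down to Eb major is an augmented sixth; each chord root moves by that interval while the quality stays the same.
Ab7: root Ab down an augmented sixth → Cbb, giving Cbb7.
B#: root B# down an augmented sixth → D, giving D.
D#: root D# down an augmented sixth → F, giving F.
G#6: root G# down an augmented sixth → Bb, giving Bb6.
A#: root A# down an augmented sixth → C, giving C.
F#7: root F# down an augmented sixth → Ab, giving Ab7.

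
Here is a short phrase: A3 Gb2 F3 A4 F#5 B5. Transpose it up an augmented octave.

A#4 G3 F#4 A#5 F##6 B#6

A3 to A#4
Gb2 to G3
F3 to F#4
A4 to A#5
F#5 to F##6
B5 to B#6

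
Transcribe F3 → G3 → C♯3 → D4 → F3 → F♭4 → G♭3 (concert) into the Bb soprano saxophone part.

The Bb soprano saxophone sounds a major second below written, so the written part must be a major second above concert — transpose each note up.
F3 -> G3
G3 -> A3
C#3 -> D#3
D4 -> E4
F3 -> G3
Fb4 -> Gb4
Gb3 -> Ab3

G3 A3 D#3 E4 G3 Gb4 Ab3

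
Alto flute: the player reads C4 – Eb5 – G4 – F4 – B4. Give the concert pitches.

G3 Bb4 D4 C4 F#4

The alto flute sounds a perfect fourth below written, so transpose each written note down a perfect fourth.
C4 → G3
Eb5 → Bb4
G4 → D4
F4 → C4
B4 → F#4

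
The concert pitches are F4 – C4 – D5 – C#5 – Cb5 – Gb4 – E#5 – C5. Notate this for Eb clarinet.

Written C4 sounds as Eb4 on the Eb clarinet, so concert pitches are written a minor third down.
F4 -> D4
C4 -> A3
D5 -> B4
C#5 -> A#4
Cb5 -> Ab4
Gb4 -> Eb4
E#5 -> C##5
C5 -> A4

D4 A3 B4 A#4 Ab4 Eb4 C##5 A4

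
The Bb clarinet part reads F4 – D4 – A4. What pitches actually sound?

Eb4 C4 G4

Written C4 on the Bb clarinet sounds as Bb3, a major second lower; apply that shift to every note.
F4 gives Eb4
D4 gives C4
A4 gives G4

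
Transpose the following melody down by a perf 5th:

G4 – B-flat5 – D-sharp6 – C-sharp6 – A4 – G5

G4 to C4
Bb5 to Eb5
D#6 to G#5
C#6 to F#5
A4 to D4
G5 to C5

C4 Eb5 G#5 F#5 D4 C5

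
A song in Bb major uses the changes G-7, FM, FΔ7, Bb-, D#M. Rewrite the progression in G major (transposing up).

E-7 DM DΔ7 G- B#M

Bb major up to G major is a major sixth; each chord root moves by that interval while the quality stays the same.
G-7: root G up a major sixth → E, giving E-7.
FM: root F up a major sixth → D, giving DM.
FΔ7: root F up a major sixth → D, giving DΔ7.
Bb-: root Bb up a major sixth → G, giving G-.
D#M: root D# up a major sixth → B#, giving B#M.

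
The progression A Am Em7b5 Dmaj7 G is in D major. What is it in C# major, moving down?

G# G#m D#m7b5 C#maj7 F#

D major down to C# major is a minor second; each chord root moves by that interval while the quality stays the same.
A: root A down a minor second → G#, giving G#.
Am: root A down a minor second → G#, giving G#m.
Em7b5: root E down a minor second → D#, giving D#m7b5.
Dmaj7: root D down a minor second → C#, giving C#maj7.
G: root G down a minor second → F#, giving F#.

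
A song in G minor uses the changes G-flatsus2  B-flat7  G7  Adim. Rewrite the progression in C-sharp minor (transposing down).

G minor down to C-sharp minor is a diminished fifth; each chord root moves by that interval while the quality stays the same.
G-flatsus2: root G-flat down a diminished fifth → C, giving Csus2.
B-flat7: root B-flat down a diminished fifth → E, giving E7.
G7: root G down a diminished fifth → C#, giving C#7.
Adim: root A down a diminished fifth → D#, giving D#dim.

Csus2 E7 C#7 D#dim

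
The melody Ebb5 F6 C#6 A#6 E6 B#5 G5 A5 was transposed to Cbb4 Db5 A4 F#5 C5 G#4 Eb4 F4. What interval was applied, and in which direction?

down a major tenth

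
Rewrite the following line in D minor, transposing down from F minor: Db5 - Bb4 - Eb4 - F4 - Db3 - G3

F minor to D minor down is a minor third, so every note moves down by that interval.
Db5 -> Bb4
Bb4 -> G4
Eb4 -> C4
F4 -> D4
Db3 -> Bb2
G3 -> E3

Bb4 G4 C4 D4 Bb2 E3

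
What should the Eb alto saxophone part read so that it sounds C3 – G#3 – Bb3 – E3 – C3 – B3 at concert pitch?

A3 E#4 G4 C#4 A3 G#4

The Eb alto saxophone sounds a major sixth below written, so the written part must be a major sixth above concert — transpose each note up.
C3 to A3
G#3 to E#4
Bb3 to G4
E3 to C#4
C3 to A3
B3 to G#4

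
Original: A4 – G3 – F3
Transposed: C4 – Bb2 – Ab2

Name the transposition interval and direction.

Take the first pair: A4 → C4. A to C spans 6 letter names, so the interval is some kind of sixth.
C4 to A4 is 9 semitones, which makes it a major sixth; the second version is lower, so the direction is down.
Checking another pair — F3 → Ab2 — gives the same interval.

down a major sixth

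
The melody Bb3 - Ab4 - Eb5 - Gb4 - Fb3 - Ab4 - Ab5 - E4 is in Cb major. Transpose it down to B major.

A#3 G#4 D#5 F#4 E3 G#4 G#5 D##4

From Cb down to B is a diminished second; apply that to each pitch.
Bb3 -> A#3
Ab4 -> G#4
Eb5 -> D#5
Gb4 -> F#4
Fb3 -> E3
Ab4 -> G#4
Ab5 -> G#5
E4 -> D##4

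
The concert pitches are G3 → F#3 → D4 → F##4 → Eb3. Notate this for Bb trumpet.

Written C4 sounds as Bb3 on the Bb trumpet, so concert pitches are written a major second up.
G3 gives A3
F#3 gives G#3
D4 gives E4
F##4 gives G##4
Eb3 gives F3

A3 G#3 E4 G##4 F3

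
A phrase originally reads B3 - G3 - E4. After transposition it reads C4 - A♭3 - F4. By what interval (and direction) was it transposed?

up a minor second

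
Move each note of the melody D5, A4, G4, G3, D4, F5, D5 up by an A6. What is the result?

B#5 F##5 E#5 E#4 B#4 D#6 B#5

D5: a sixth up reaches B, and 10 semitones makes it B#5.
A4: a sixth up reaches F, and 10 semitones makes it F##5.
G4 up an augmented sixth is E#5.
G3 up an augmented sixth is E#4.
An augmented sixth up from D4 gives B#4.
F5 up an augmented sixth is D#6.
D5 up an augmented sixth is B#5.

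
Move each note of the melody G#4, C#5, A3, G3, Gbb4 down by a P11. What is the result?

D#3 G#3 E2 D2 Dbb3

A perfect eleventh down from G#4 gives D#3.
A perfect eleventh down from C#5 gives G#3.
A3: an eleventh down reaches E, and 17 semitones makes it E2.
G3: an eleventh down reaches D, and 17 semitones makes it D2.
Gbb4 down a perfect eleventh is Dbb3.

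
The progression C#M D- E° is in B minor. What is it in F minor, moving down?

GM Ab- Bb°

B minor down to F minor is an augmented fourth; each chord root moves by that interval while the quality stays the same.
C#M: root C# down an augmented fourth → G, giving GM.
D-: root D down an augmented fourth → Ab, giving Ab-.
E°: root E down an augmented fourth → Bb, giving Bb°.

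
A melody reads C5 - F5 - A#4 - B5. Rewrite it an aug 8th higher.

C#6 F#6 A##5 B#6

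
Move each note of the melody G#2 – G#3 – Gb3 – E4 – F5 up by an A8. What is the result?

An augmented octave up from G#2 gives G##3.
G#3: an octave up reaches G, and 13 semitones makes it G##4.
Gb3 up an augmented octave is G4.
E4 up an augmented octave is E#5.
F5 up an augmented octave is F#6.

G##3 G##4 G4 E#5 F#6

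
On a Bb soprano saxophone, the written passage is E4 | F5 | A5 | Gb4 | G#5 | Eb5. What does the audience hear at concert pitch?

D4 Eb5 G5 Fb4 F#5 Db5

The Bb soprano saxophone sounds a major second below written, so transpose each written note down a major second.
E4 -> D4
F5 -> Eb5
A5 -> G5
Gb4 -> Fb4
G#5 -> F#5
Eb5 -> Db5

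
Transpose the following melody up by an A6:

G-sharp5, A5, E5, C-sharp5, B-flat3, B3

E##6 F##6 C##6 A##5 G#4 G##4

An augmented sixth up from G#5 gives E##6.
A5: a sixth up reaches F, and 10 semitones makes it F##6.
E5 up an augmented sixth is C##6.
C#5: a sixth up reaches A, and 10 semitones makes it A##5.
Bb3 up an augmented sixth is G#4.
B3: a sixth up reaches G, and 10 semitones makes it G##4.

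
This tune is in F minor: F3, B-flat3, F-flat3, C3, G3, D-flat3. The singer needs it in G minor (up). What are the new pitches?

G3 C4 Gb3 D3 A3 Eb3

From F up to G is a major second; apply that to each pitch.
F3 gives G3
Bb3 gives C4
Fb3 gives Gb3
C3 gives D3
G3 gives A3
Db3 gives Eb3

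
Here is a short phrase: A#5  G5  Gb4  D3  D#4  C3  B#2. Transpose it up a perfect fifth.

E#6 D6 Db5 A3 A#4 G3 F##3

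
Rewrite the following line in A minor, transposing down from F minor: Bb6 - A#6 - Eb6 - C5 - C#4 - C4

F minor to A minor down is a minor sixth, so every note moves down by that interval.
Bb6 → D6
A#6 → C##6
Eb6 → G5
C5 → E4
C#4 → E#3
C4 → E3

D6 C##6 G5 E4 E#3 E3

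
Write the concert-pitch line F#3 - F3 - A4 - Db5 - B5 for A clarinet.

A3 Ab3 C5 Fb5 D6

The A clarinet sounds a minor third below written, so the written part must be a minor third above concert — transpose each note up.
F#3 -> A3
F3 -> Ab3
A4 -> C5
Db5 -> Fb5
B5 -> D6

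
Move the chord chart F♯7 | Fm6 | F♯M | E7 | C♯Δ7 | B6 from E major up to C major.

D7 Dbm6 DM C7 AΔ7 G6

E major up to C major is a minor sixth; each chord root moves by that interval while the quality stays the same.
F♯7: root F♯ up a minor sixth → D, giving D7.
Fm6: root F up a minor sixth → Db, giving Dbm6.
F♯M: root F♯ up a minor sixth → D, giving DM.
E7: root E up a minor sixth → C, giving C7.
C♯Δ7: root C♯ up a minor sixth → A, giving AΔ7.
B6: root B up a minor sixth → G, giving G6.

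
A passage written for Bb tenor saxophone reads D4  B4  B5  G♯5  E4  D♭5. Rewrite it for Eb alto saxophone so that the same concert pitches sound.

A3 F#4 F#5 D#5 B3 Ab4

First find concert pitch: the Bb tenor saxophone sounds a major ninth below written, so D4 B4 B5 G♯5 E4 D♭5 sounds C3 A3 A4 F#4 D3 Cb4.
Then write for Eb alto saxophone: it sounds a major sixth below written, so the part must be a major sixth above concert.
C3 → A3
A3 → F#4
A4 → F#5
F#4 → D#5
D3 → B3
Cb4 → Ab4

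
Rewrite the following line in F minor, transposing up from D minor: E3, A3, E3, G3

G3 C4 G3 Bb3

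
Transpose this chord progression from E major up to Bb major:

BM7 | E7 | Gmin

FM7 Bb7 Dbmin

E major up to Bb major is a diminished fifth; each chord root moves by that interval while the quality stays the same.
BM7: root B up a diminished fifth → F, giving FM7.
E7: root E up a diminished fifth → Bb, giving Bb7.
Gmin: root G up a diminished fifth → Db, giving Dbmin.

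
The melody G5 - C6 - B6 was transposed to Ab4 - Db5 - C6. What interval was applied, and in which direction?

From G5 to Ab4 is 7 letter names — a seventh of some quality.
Ab4 to G5 is 11 semitones, which makes it a major seventh; the second version is lower, so the direction is down.
Checking another pair — B6 → C6 — gives the same interval.

down a major seventh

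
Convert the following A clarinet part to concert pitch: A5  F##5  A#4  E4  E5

F#5 D##5 F##4 C#4 C#5

The A clarinet sounds a minor third below written, so transpose each written note down a minor third.
A5 gives F#5
F##5 gives D##5
A#4 gives F##4
E4 gives C#4
E5 gives C#5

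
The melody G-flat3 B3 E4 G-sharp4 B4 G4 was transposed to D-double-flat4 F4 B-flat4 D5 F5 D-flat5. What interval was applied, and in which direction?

up a diminished fifth

From Gb3 to Dbb4 is 5 letter names — a fifth of some quality.
Gb3 to Dbb4 is 6 semitones, which makes it a diminished fifth; the second version is higher, so the direction is up.
Checking another pair — G4 → Db5 — gives the same interval.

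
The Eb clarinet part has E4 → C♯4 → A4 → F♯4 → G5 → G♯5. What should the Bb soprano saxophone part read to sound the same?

First find concert pitch: the Eb clarinet sounds a minor third above written, so E4 C♯4 A4 F♯4 G5 G♯5 sounds G4 E4 C5 A4 Bb5 B5.
Then write for Bb soprano saxophone: it sounds a major second below written, so the part must be a major second above concert.
G4 → A4
E4 → F#4
C5 → D5
A4 → B4
Bb5 → C6
B5 → C#6

A4 F#4 D5 B4 C6 C#6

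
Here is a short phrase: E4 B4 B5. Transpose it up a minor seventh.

D5 A5 A6

E4: a seventh up reaches D, and 10 semitones makes it D5.
A minor seventh up from B4 gives A5.
A minor seventh up from B5 gives A6.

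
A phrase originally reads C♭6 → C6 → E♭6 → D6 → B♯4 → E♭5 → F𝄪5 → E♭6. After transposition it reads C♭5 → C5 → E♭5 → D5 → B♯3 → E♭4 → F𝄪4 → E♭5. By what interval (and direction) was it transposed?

From Cb6 to Cb5 is 8 letter names — an octave of some quality.
Cb5 to Cb6 is 12 semitones, which makes it a perfect octave; the second version is lower, so the direction is down.
Checking another pair — Eb6 → Eb5 — gives the same interval.

down a perfect octave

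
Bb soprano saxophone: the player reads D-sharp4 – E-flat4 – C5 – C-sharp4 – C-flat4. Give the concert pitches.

Written C4 on the Bb soprano saxophone sounds as Bb3, a major second lower; apply that shift to every note.
D#4 -> C#4
Eb4 -> Db4
C5 -> Bb4
C#4 -> B3
Cb4 -> Bbb3

C#4 Db4 Bb4 B3 Bbb3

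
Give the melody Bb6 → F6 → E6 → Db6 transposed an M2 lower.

Ab6 Eb6 D6 Cb6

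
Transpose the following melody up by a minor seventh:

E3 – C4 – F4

D4 Bb4 Eb5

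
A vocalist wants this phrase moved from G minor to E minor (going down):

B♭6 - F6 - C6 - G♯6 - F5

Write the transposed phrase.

From G down to E is a minor third; apply that to each pitch.
Bb6 -> G6
F6 -> D6
C6 -> A5
G#6 -> E#6
F5 -> D5

G6 D6 A5 E#6 D5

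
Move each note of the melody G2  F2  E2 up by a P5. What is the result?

G2 gives D3
F2 gives C3
E2 gives B2

D3 C3 B2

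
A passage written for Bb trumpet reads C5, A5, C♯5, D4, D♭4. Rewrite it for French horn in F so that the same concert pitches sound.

F5 D6 F#5 G4 Gb4

First find concert pitch: the Bb trumpet sounds a major second below written, so C5 A5 C♯5 D4 D♭4 sounds Bb4 G5 B4 C4 Cb4.
Then write for French horn in F: it sounds a perfect fifth below written, so the part must be a perfect fifth above concert.
Bb4 → F5
G5 → D6
B4 → F#5
C4 → G4
Cb4 → Gb4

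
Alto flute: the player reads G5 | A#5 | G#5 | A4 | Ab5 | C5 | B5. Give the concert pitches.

Written C4 on the alto flute sounds as G3, a perfect fourth lower; apply that shift to every note.
G5 -> D5
A#5 -> E#5
G#5 -> D#5
A4 -> E4
Ab5 -> Eb5
C5 -> G4
B5 -> F#5

D5 E#5 D#5 E4 Eb5 G4 F#5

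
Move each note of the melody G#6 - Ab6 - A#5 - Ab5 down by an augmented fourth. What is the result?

D6 Ebb6 E5 Ebb5

G#6 down an augmented fourth is D6.
Ab6: a fourth down reaches E, and 6 semitones makes it Ebb6.
A#5: a fourth down reaches E, and 6 semitones makes it E5.
Ab5 down an augmented fourth is Ebb5.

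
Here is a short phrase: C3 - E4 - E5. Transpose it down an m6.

C3 gives E2
E4 gives G#3
E5 gives G#4

E2 G#3 G#4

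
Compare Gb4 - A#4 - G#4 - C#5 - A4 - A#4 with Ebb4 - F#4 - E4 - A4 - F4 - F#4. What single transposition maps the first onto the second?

down a major third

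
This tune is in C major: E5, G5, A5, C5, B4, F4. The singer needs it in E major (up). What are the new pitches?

G#5 B5 C#6 E5 D#5 A4

C major to E major up is a major third, so every note moves up by that interval.
E5 -> G#5
G5 -> B5
A5 -> C#6
C5 -> E5
B4 -> D#5
F4 -> A4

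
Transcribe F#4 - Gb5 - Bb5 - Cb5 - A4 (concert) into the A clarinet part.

A4 Bbb5 Db6 Ebb5 C5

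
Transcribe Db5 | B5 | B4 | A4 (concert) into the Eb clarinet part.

Written C4 sounds as Eb4 on the Eb clarinet, so concert pitches are written a minor third down.
Db5 becomes Bb4
B5 becomes G#5
B4 becomes G#4
A4 becomes F#4

Bb4 G#5 G#4 F#4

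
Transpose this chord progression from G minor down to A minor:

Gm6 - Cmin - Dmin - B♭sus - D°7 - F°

G minor down to A minor is a minor seventh; each chord root moves by that interval while the quality stays the same.
Gm6: root G down a minor seventh → A, giving Am6.
Cmin: root C down a minor seventh → D, giving Dmin.
Dmin: root D down a minor seventh → E, giving Emin.
B♭sus: root B♭ down a minor seventh → C, giving Csus.
D°7: root D down a minor seventh → E, giving E°7.
F°: root F down a minor seventh → G, giving G°.

Am6 Dmin Emin Csus E°7 G°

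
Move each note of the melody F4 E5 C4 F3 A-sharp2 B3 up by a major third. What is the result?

F4 up a major third is A4.
E5: a third up reaches G, and 4 semitones makes it G#5.
A major third up from C4 gives E4.
F3 up a major third is A3.
A#2: a third up reaches C, and 4 semitones makes it C##3.
A major third up from B3 gives D#4.

A4 G#5 E4 A3 C##3 D#4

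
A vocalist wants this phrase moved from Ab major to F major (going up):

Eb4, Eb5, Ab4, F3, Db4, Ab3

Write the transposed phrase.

Ab major to F major up is a major sixth, so every note moves up by that interval.
Eb4 -> C5
Eb5 -> C6
Ab4 -> F5
F3 -> D4
Db4 -> Bb4
Ab3 -> F4

C5 C6 F5 D4 Bb4 F4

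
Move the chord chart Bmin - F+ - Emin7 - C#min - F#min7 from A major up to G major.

A major up to G major is a minor seventh; each chord root moves by that interval while the quality stays the same.
Bmin: root B up a minor seventh → A, giving Amin.
F+: root F up a minor seventh → Eb, giving Eb+.
Emin7: root E up a minor seventh → D, giving Dmin7.
C#min: root C# up a minor seventh → B, giving Bmin.
F#min7: root F# up a minor seventh → E, giving Emin7.

Amin Eb+ Dmin7 Bmin Emin7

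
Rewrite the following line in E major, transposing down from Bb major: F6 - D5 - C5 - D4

From Bb down to E is a diminished fifth; apply that to each pitch.
F6 gives B5
D5 gives G#4
C5 gives F#4
D4 gives G#3

B5 G#4 F#4 G#3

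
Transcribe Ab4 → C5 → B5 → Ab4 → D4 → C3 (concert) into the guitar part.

Ab5 C6 B6 Ab5 D5 C4

The guitar sounds a perfect octave below written, so the written part must be a perfect octave above concert — transpose each note up.
Ab4 gives Ab5
C5 gives C6
B5 gives B6
Ab4 gives Ab5
D4 gives D5
C3 gives C4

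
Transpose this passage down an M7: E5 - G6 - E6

E5: a seventh down reaches F, and 11 semitones makes it F4.
G6: a seventh down reaches A, and 11 semitones makes it Ab5.
E6 down a major seventh is F5.

F4 Ab5 F5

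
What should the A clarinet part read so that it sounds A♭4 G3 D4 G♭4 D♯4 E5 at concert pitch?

The A clarinet sounds a minor third below written, so the written part must be a minor third above concert — transpose each note up.
Ab4 to Cb5
G3 to Bb3
D4 to F4
Gb4 to Bbb4
D#4 to F#4
E5 to G5

Cb5 Bb3 F4 Bbb4 F#4 G5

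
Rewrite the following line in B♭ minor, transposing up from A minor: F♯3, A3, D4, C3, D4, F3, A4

From A up to B♭ is a minor second; apply that to each pitch.
F#3 becomes G3
A3 becomes Bb3
D4 becomes Eb4
C3 becomes Db3
D4 becomes Eb4
F3 becomes Gb3
A4 becomes Bb4

G3 Bb3 Eb4 Db3 Eb4 Gb3 Bb4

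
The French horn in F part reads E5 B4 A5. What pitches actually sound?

A4 E4 D5

The French horn in F sounds a perfect fifth below written, so transpose each written note down a perfect fifth.
E5 -> A4
B4 -> E4
A5 -> D5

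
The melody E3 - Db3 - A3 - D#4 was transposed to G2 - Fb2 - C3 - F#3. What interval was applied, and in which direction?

down a major sixth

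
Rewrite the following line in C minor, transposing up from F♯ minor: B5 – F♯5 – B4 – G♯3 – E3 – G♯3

From F♯ up to C is a diminished fifth; apply that to each pitch.
B5 to F6
F#5 to C6
B4 to F5
G#3 to D4
E3 to Bb3
G#3 to D4

F6 C6 F5 D4 Bb3 D4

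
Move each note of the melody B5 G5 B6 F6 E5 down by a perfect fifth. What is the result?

E5 C5 E6 Bb5 A4

B5: a fifth down reaches E, and 7 semitones makes it E5.
A perfect fifth down from G5 gives C5.
B6 down a perfect fifth is E6.
F6: a fifth down reaches B, and 7 semitones makes it Bb5.
E5 down a perfect fifth is A4.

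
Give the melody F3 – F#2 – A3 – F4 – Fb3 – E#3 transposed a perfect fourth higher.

Bb3 B2 D4 Bb4 Bbb3 A#3

F3: a fourth up reaches B, and 5 semitones makes it Bb3.
F#2 up a perfect fourth is B2.
A3 up a perfect fourth is D4.
A perfect fourth up from F4 gives Bb4.
Fb3: a fourth up reaches B, and 5 semitones makes it Bbb3.
E#3: a fourth up reaches A, and 5 semitones makes it A#3.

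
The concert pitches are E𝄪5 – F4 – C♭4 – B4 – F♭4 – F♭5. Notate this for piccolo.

E##4 F3 Cb3 B3 Fb3 Fb4

Written C4 sounds as C5 on the piccolo, so concert pitches are written a perfect octave down.
E##5 → E##4
F4 → F3
Cb4 → Cb3
B4 → B3
Fb4 → Fb3
Fb5 → Fb4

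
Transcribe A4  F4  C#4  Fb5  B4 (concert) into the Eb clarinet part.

F#4 D4 A#3 Db5 G#4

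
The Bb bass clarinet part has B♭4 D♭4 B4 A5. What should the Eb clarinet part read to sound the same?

F3 Ab2 F#3 E4

First find concert pitch: the Bb bass clarinet sounds a major ninth below written, so B♭4 D♭4 B4 A5 sounds Ab3 Cb3 A3 G4.
Then write for Eb clarinet: it sounds a minor third above written, so the part must be a minor third below concert.
Ab3 → F3
Cb3 → Ab2
A3 → F#3
G4 → E4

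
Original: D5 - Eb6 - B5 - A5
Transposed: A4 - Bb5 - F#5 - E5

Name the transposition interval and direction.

From D5 to A4 is 4 letter names — a fourth of some quality.
A4 to D5 is 5 semitones, which makes it a perfect fourth; the second version is lower, so the direction is down.
Checking another pair — A5 → E5 — gives the same interval.

down a perfect fourth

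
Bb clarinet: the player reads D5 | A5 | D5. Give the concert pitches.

C5 G5 C5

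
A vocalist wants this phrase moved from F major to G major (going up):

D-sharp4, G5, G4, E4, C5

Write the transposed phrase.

E#4 A5 A4 F#4 D5

F major to G major up is a major second, so every note moves up by that interval.
D#4 → E#4
G5 → A5
G4 → A4
E4 → F#4
C5 → D5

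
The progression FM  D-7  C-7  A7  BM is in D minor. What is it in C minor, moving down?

EbM C-7 Bb-7 G7 AM

D minor down to C minor is a major second; each chord root moves by that interval while the quality stays the same.
FM: root F down a major second → Eb, giving EbM.
D-7: root D down a major second → C, giving C-7.
C-7: root C down a major second → Bb, giving Bb-7.
A7: root A down a major second → G, giving G7.
BM: root B down a major second → A, giving AM.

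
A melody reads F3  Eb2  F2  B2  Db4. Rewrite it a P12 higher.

F3 -> C5
Eb2 -> Bb3
F2 -> C4
B2 -> F#4
Db4 -> Ab5

C5 Bb3 C4 F#4 Ab5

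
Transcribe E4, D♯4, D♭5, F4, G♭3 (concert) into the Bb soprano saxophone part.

F#4 E#4 Eb5 G4 Ab3

The Bb soprano saxophone sounds a major second below written, so the written part must be a major second above concert — transpose each note up.
E4 becomes F#4
D#4 becomes E#4
Db5 becomes Eb5
F4 becomes G4
Gb3 becomes Ab3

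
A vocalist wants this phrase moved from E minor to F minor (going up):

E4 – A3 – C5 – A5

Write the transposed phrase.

F4 Bb3 Db5 Bb5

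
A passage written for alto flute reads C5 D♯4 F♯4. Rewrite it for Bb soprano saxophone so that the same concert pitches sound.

First find concert pitch: the alto flute sounds a perfect fourth below written, so C5 D♯4 F♯4 sounds G4 A#3 C#4.
Then write for Bb soprano saxophone: it sounds a major second below written, so the part must be a major second above concert.
G4 → A4
A#3 → B#3
C#4 → D#4

A4 B#3 D#4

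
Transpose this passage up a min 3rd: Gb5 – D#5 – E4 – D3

Gb5 up a minor third is Bbb5.
D#5: a third up reaches F, and 3 semitones makes it F#5.
E4 up a minor third is G4.
D3 up a minor third is F3.

Bbb5 F#5 G4 F3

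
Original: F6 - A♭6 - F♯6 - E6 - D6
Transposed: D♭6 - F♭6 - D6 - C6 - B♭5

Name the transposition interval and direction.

From F6 to Db6 is 3 letter names — a third of some quality.
Db6 to F6 is 4 semitones, which makes it a major third; the second version is lower, so the direction is down.
Checking another pair — D6 → Bb5 — gives the same interval.

down a major third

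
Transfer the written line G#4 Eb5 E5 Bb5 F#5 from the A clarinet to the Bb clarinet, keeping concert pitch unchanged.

First find concert pitch: the A clarinet sounds a minor third below written, so G#4 Eb5 E5 Bb5 F#5 sounds E#4 C5 C#5 G5 D#5.
Then write for Bb clarinet: it sounds a major second below written, so the part must be a major second above concert.
E#4 → F##4
C5 → D5
C#5 → D#5
G5 → A5
D#5 → E#5

F##4 D5 D#5 A5 E#5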